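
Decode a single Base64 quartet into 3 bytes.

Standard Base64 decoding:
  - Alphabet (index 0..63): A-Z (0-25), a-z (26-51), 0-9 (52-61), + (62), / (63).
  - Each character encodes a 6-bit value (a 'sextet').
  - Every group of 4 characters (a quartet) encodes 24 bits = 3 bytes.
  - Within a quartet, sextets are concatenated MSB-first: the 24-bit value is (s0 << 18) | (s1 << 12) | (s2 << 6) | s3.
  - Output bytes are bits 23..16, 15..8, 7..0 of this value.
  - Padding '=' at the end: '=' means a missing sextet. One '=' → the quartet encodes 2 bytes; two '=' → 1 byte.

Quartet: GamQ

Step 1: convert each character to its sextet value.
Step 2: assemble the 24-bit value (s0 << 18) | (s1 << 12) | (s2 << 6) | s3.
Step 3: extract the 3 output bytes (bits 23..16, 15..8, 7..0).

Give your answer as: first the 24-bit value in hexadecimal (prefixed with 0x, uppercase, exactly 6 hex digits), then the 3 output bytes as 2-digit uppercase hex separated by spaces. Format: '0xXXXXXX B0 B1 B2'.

Answer: 0x19A990 19 A9 90

Derivation:
Sextets: G=6, a=26, m=38, Q=16
24-bit: (6<<18) | (26<<12) | (38<<6) | 16
      = 0x180000 | 0x01A000 | 0x000980 | 0x000010
      = 0x19A990
Bytes: (v>>16)&0xFF=19, (v>>8)&0xFF=A9, v&0xFF=90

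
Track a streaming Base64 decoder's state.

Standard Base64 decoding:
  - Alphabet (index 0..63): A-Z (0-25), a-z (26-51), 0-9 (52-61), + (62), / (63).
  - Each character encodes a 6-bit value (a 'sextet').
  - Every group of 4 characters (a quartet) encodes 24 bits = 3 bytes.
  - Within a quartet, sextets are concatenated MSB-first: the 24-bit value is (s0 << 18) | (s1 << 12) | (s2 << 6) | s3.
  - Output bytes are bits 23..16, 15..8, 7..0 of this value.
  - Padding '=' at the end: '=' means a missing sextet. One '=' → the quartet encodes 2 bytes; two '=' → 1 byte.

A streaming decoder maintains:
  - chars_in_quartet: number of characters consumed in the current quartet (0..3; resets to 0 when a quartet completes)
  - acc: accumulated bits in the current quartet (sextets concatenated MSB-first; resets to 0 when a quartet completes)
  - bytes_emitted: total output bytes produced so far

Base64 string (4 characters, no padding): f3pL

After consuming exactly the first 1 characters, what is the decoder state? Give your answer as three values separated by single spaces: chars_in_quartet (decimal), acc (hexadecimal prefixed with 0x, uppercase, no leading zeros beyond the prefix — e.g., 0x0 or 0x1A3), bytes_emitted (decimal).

Answer: 1 0x1F 0

Derivation:
After char 0 ('f'=31): chars_in_quartet=1 acc=0x1F bytes_emitted=0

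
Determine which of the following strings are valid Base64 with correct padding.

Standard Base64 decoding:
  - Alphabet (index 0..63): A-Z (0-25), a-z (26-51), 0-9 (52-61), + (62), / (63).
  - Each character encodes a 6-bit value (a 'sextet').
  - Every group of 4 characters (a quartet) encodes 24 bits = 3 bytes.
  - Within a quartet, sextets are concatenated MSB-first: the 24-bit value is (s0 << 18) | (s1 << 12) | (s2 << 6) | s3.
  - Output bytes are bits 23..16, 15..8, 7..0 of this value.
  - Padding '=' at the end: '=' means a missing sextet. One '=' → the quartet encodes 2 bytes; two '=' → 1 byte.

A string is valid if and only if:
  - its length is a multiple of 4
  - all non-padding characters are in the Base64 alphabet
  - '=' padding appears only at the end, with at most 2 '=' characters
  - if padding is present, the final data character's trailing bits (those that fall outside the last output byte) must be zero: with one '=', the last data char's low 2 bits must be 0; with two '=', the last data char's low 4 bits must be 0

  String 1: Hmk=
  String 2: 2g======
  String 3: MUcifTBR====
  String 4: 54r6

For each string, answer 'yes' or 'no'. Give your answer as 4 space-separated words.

String 1: 'Hmk=' → valid
String 2: '2g======' → invalid (6 pad chars (max 2))
String 3: 'MUcifTBR====' → invalid (4 pad chars (max 2))
String 4: '54r6' → valid

Answer: yes no no yes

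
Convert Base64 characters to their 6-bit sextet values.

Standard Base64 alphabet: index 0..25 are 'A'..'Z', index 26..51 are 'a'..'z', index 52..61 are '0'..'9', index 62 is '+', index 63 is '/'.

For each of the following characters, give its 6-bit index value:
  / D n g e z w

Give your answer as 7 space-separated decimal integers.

'/': index 63
'D': A..Z range, ord('D') − ord('A') = 3
'n': a..z range, 26 + ord('n') − ord('a') = 39
'g': a..z range, 26 + ord('g') − ord('a') = 32
'e': a..z range, 26 + ord('e') − ord('a') = 30
'z': a..z range, 26 + ord('z') − ord('a') = 51
'w': a..z range, 26 + ord('w') − ord('a') = 48

Answer: 63 3 39 32 30 51 48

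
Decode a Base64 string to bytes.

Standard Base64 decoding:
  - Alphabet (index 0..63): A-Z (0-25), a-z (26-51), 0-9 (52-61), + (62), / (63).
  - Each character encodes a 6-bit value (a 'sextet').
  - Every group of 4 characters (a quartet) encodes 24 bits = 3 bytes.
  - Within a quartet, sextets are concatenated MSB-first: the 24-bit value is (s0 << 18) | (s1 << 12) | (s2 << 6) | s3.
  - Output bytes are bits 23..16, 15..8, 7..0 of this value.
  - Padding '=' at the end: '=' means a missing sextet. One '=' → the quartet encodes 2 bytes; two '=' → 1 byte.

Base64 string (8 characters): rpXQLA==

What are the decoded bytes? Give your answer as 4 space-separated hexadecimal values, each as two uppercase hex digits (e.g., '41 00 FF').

Answer: AE 95 D0 2C

Derivation:
After char 0 ('r'=43): chars_in_quartet=1 acc=0x2B bytes_emitted=0
After char 1 ('p'=41): chars_in_quartet=2 acc=0xAE9 bytes_emitted=0
After char 2 ('X'=23): chars_in_quartet=3 acc=0x2BA57 bytes_emitted=0
After char 3 ('Q'=16): chars_in_quartet=4 acc=0xAE95D0 -> emit AE 95 D0, reset; bytes_emitted=3
After char 4 ('L'=11): chars_in_quartet=1 acc=0xB bytes_emitted=3
After char 5 ('A'=0): chars_in_quartet=2 acc=0x2C0 bytes_emitted=3
Padding '==': partial quartet acc=0x2C0 -> emit 2C; bytes_emitted=4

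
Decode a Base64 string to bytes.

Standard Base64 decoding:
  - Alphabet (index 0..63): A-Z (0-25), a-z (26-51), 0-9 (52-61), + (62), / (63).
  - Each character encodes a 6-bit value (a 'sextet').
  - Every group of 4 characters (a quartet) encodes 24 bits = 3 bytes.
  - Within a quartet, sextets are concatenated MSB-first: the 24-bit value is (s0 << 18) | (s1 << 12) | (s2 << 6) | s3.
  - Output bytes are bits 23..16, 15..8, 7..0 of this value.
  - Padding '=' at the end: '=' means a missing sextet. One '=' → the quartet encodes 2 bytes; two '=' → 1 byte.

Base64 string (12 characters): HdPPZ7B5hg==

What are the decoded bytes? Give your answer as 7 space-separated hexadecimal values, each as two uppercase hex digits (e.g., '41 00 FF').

Answer: 1D D3 CF 67 B0 79 86

Derivation:
After char 0 ('H'=7): chars_in_quartet=1 acc=0x7 bytes_emitted=0
After char 1 ('d'=29): chars_in_quartet=2 acc=0x1DD bytes_emitted=0
After char 2 ('P'=15): chars_in_quartet=3 acc=0x774F bytes_emitted=0
After char 3 ('P'=15): chars_in_quartet=4 acc=0x1DD3CF -> emit 1D D3 CF, reset; bytes_emitted=3
After char 4 ('Z'=25): chars_in_quartet=1 acc=0x19 bytes_emitted=3
After char 5 ('7'=59): chars_in_quartet=2 acc=0x67B bytes_emitted=3
After char 6 ('B'=1): chars_in_quartet=3 acc=0x19EC1 bytes_emitted=3
After char 7 ('5'=57): chars_in_quartet=4 acc=0x67B079 -> emit 67 B0 79, reset; bytes_emitted=6
After char 8 ('h'=33): chars_in_quartet=1 acc=0x21 bytes_emitted=6
After char 9 ('g'=32): chars_in_quartet=2 acc=0x860 bytes_emitted=6
Padding '==': partial quartet acc=0x860 -> emit 86; bytes_emitted=7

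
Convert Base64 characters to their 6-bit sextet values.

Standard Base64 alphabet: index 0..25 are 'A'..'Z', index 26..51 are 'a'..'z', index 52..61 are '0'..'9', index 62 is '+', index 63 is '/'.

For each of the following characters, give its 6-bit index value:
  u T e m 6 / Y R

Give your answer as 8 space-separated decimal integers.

Answer: 46 19 30 38 58 63 24 17

Derivation:
'u': a..z range, 26 + ord('u') − ord('a') = 46
'T': A..Z range, ord('T') − ord('A') = 19
'e': a..z range, 26 + ord('e') − ord('a') = 30
'm': a..z range, 26 + ord('m') − ord('a') = 38
'6': 0..9 range, 52 + ord('6') − ord('0') = 58
'/': index 63
'Y': A..Z range, ord('Y') − ord('A') = 24
'R': A..Z range, ord('R') − ord('A') = 17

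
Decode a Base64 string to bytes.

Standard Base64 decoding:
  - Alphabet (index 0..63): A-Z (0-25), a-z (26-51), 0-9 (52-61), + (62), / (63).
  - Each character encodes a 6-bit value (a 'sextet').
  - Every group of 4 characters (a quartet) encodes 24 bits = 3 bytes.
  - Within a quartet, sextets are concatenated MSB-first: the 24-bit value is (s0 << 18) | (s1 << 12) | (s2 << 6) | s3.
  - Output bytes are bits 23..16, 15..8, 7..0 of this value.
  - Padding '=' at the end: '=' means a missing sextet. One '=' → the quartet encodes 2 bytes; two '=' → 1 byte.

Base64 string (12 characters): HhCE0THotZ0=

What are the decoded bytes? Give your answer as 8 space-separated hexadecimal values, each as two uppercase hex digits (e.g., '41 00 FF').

After char 0 ('H'=7): chars_in_quartet=1 acc=0x7 bytes_emitted=0
After char 1 ('h'=33): chars_in_quartet=2 acc=0x1E1 bytes_emitted=0
After char 2 ('C'=2): chars_in_quartet=3 acc=0x7842 bytes_emitted=0
After char 3 ('E'=4): chars_in_quartet=4 acc=0x1E1084 -> emit 1E 10 84, reset; bytes_emitted=3
After char 4 ('0'=52): chars_in_quartet=1 acc=0x34 bytes_emitted=3
After char 5 ('T'=19): chars_in_quartet=2 acc=0xD13 bytes_emitted=3
After char 6 ('H'=7): chars_in_quartet=3 acc=0x344C7 bytes_emitted=3
After char 7 ('o'=40): chars_in_quartet=4 acc=0xD131E8 -> emit D1 31 E8, reset; bytes_emitted=6
After char 8 ('t'=45): chars_in_quartet=1 acc=0x2D bytes_emitted=6
After char 9 ('Z'=25): chars_in_quartet=2 acc=0xB59 bytes_emitted=6
After char 10 ('0'=52): chars_in_quartet=3 acc=0x2D674 bytes_emitted=6
Padding '=': partial quartet acc=0x2D674 -> emit B5 9D; bytes_emitted=8

Answer: 1E 10 84 D1 31 E8 B5 9D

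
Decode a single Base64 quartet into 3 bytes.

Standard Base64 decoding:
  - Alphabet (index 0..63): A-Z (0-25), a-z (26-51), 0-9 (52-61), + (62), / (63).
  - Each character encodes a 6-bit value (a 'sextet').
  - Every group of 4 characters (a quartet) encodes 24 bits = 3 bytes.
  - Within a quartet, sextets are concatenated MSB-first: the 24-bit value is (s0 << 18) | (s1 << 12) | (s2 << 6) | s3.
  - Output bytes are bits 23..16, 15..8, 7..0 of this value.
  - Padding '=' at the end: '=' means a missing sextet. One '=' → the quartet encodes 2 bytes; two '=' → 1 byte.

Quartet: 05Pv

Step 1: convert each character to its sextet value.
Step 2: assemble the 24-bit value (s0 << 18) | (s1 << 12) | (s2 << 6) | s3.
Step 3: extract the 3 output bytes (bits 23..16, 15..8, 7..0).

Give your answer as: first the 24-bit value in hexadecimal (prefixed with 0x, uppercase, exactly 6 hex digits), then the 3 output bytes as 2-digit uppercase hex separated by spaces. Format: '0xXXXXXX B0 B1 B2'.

Sextets: 0=52, 5=57, P=15, v=47
24-bit: (52<<18) | (57<<12) | (15<<6) | 47
      = 0xD00000 | 0x039000 | 0x0003C0 | 0x00002F
      = 0xD393EF
Bytes: (v>>16)&0xFF=D3, (v>>8)&0xFF=93, v&0xFF=EF

Answer: 0xD393EF D3 93 EF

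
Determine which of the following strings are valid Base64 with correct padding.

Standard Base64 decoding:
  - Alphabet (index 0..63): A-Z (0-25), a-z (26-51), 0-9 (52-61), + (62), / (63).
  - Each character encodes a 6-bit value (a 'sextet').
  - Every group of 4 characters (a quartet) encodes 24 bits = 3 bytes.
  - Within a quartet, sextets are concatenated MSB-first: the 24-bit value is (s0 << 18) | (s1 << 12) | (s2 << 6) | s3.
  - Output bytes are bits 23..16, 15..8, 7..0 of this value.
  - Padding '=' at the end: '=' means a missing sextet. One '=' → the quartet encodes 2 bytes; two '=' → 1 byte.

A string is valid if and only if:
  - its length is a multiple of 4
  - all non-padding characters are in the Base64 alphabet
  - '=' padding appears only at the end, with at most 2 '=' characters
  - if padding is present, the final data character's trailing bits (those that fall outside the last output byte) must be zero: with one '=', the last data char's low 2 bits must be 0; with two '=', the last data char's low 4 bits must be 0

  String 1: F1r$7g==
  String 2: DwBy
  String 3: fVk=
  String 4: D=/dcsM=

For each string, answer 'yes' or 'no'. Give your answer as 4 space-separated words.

String 1: 'F1r$7g==' → invalid (bad char(s): ['$'])
String 2: 'DwBy' → valid
String 3: 'fVk=' → valid
String 4: 'D=/dcsM=' → invalid (bad char(s): ['=']; '=' in middle)

Answer: no yes yes no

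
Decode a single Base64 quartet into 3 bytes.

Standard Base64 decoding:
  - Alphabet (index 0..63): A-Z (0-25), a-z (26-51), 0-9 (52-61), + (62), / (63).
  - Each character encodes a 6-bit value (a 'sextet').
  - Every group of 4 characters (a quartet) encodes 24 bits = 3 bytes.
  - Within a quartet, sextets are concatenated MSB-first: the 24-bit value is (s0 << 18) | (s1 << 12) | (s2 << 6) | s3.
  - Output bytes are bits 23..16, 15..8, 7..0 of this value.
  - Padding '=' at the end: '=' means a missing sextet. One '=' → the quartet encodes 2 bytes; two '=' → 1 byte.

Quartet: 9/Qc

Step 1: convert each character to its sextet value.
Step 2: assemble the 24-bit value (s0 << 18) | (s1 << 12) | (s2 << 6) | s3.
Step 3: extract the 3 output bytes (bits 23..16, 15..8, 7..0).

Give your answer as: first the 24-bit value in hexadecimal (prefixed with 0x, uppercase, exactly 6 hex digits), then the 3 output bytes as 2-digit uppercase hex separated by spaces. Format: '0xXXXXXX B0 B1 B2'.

Answer: 0xF7F41C F7 F4 1C

Derivation:
Sextets: 9=61, /=63, Q=16, c=28
24-bit: (61<<18) | (63<<12) | (16<<6) | 28
      = 0xF40000 | 0x03F000 | 0x000400 | 0x00001C
      = 0xF7F41C
Bytes: (v>>16)&0xFF=F7, (v>>8)&0xFF=F4, v&0xFF=1C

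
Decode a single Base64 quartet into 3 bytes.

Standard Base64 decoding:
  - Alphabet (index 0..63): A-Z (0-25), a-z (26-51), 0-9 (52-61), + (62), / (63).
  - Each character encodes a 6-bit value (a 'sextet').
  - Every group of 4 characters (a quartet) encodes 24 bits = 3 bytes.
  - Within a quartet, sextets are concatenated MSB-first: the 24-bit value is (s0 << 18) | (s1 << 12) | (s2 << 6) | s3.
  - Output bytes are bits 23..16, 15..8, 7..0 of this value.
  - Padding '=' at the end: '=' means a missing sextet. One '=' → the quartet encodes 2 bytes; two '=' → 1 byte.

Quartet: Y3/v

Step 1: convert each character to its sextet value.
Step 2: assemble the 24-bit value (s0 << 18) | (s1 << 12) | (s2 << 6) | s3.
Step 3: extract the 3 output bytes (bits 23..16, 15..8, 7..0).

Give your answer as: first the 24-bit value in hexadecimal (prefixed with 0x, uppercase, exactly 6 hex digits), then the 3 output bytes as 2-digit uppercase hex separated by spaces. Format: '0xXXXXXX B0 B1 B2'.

Answer: 0x637FEF 63 7F EF

Derivation:
Sextets: Y=24, 3=55, /=63, v=47
24-bit: (24<<18) | (55<<12) | (63<<6) | 47
      = 0x600000 | 0x037000 | 0x000FC0 | 0x00002F
      = 0x637FEF
Bytes: (v>>16)&0xFF=63, (v>>8)&0xFF=7F, v&0xFF=EF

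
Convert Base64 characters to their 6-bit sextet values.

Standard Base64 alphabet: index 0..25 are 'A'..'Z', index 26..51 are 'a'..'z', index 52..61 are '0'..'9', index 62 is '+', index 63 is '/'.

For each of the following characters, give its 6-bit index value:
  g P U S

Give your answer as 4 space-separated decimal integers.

Answer: 32 15 20 18

Derivation:
'g': a..z range, 26 + ord('g') − ord('a') = 32
'P': A..Z range, ord('P') − ord('A') = 15
'U': A..Z range, ord('U') − ord('A') = 20
'S': A..Z range, ord('S') − ord('A') = 18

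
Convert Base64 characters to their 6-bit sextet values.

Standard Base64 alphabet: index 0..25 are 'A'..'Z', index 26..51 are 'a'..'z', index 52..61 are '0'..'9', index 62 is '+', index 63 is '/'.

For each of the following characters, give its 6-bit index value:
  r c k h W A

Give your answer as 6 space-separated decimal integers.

'r': a..z range, 26 + ord('r') − ord('a') = 43
'c': a..z range, 26 + ord('c') − ord('a') = 28
'k': a..z range, 26 + ord('k') − ord('a') = 36
'h': a..z range, 26 + ord('h') − ord('a') = 33
'W': A..Z range, ord('W') − ord('A') = 22
'A': A..Z range, ord('A') − ord('A') = 0

Answer: 43 28 36 33 22 0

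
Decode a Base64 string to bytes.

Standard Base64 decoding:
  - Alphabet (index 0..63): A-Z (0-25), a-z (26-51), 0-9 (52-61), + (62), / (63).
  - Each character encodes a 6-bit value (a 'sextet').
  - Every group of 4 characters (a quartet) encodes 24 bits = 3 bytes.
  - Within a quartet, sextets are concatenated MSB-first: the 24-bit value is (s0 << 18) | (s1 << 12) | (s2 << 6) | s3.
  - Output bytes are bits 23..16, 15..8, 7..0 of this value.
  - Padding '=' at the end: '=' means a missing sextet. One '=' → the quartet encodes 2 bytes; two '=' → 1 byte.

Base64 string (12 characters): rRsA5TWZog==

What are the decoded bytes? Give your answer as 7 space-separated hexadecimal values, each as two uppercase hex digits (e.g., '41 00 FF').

After char 0 ('r'=43): chars_in_quartet=1 acc=0x2B bytes_emitted=0
After char 1 ('R'=17): chars_in_quartet=2 acc=0xAD1 bytes_emitted=0
After char 2 ('s'=44): chars_in_quartet=3 acc=0x2B46C bytes_emitted=0
After char 3 ('A'=0): chars_in_quartet=4 acc=0xAD1B00 -> emit AD 1B 00, reset; bytes_emitted=3
After char 4 ('5'=57): chars_in_quartet=1 acc=0x39 bytes_emitted=3
After char 5 ('T'=19): chars_in_quartet=2 acc=0xE53 bytes_emitted=3
After char 6 ('W'=22): chars_in_quartet=3 acc=0x394D6 bytes_emitted=3
After char 7 ('Z'=25): chars_in_quartet=4 acc=0xE53599 -> emit E5 35 99, reset; bytes_emitted=6
After char 8 ('o'=40): chars_in_quartet=1 acc=0x28 bytes_emitted=6
After char 9 ('g'=32): chars_in_quartet=2 acc=0xA20 bytes_emitted=6
Padding '==': partial quartet acc=0xA20 -> emit A2; bytes_emitted=7

Answer: AD 1B 00 E5 35 99 A2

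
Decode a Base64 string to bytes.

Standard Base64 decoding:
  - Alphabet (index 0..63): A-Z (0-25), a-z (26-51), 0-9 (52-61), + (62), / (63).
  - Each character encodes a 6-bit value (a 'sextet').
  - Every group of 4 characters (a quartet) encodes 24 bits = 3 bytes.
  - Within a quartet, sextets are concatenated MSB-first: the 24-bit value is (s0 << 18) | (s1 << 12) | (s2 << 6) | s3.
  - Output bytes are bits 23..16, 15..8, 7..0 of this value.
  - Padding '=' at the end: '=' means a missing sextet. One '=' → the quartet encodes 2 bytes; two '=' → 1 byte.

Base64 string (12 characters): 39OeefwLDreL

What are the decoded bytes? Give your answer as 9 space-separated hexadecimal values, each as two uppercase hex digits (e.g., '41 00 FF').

After char 0 ('3'=55): chars_in_quartet=1 acc=0x37 bytes_emitted=0
After char 1 ('9'=61): chars_in_quartet=2 acc=0xDFD bytes_emitted=0
After char 2 ('O'=14): chars_in_quartet=3 acc=0x37F4E bytes_emitted=0
After char 3 ('e'=30): chars_in_quartet=4 acc=0xDFD39E -> emit DF D3 9E, reset; bytes_emitted=3
After char 4 ('e'=30): chars_in_quartet=1 acc=0x1E bytes_emitted=3
After char 5 ('f'=31): chars_in_quartet=2 acc=0x79F bytes_emitted=3
After char 6 ('w'=48): chars_in_quartet=3 acc=0x1E7F0 bytes_emitted=3
After char 7 ('L'=11): chars_in_quartet=4 acc=0x79FC0B -> emit 79 FC 0B, reset; bytes_emitted=6
After char 8 ('D'=3): chars_in_quartet=1 acc=0x3 bytes_emitted=6
After char 9 ('r'=43): chars_in_quartet=2 acc=0xEB bytes_emitted=6
After char 10 ('e'=30): chars_in_quartet=3 acc=0x3ADE bytes_emitted=6
After char 11 ('L'=11): chars_in_quartet=4 acc=0xEB78B -> emit 0E B7 8B, reset; bytes_emitted=9

Answer: DF D3 9E 79 FC 0B 0E B7 8B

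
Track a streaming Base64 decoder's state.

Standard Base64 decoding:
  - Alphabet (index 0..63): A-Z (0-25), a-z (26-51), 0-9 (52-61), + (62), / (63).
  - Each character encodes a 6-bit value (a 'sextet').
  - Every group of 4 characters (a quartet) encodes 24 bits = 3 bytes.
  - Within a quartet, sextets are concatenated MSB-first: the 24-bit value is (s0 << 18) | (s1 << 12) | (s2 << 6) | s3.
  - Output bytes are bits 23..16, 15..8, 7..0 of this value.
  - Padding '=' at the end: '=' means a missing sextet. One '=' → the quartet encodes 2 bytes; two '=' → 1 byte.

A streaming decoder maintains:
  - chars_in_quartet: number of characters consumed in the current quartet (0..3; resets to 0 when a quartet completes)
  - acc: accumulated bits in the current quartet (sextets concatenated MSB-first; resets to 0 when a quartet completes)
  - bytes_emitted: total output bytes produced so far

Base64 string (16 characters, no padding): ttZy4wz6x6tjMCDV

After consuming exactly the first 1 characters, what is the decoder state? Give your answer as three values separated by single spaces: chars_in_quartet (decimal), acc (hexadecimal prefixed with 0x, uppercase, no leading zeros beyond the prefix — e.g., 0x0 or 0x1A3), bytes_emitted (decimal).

After char 0 ('t'=45): chars_in_quartet=1 acc=0x2D bytes_emitted=0

Answer: 1 0x2D 0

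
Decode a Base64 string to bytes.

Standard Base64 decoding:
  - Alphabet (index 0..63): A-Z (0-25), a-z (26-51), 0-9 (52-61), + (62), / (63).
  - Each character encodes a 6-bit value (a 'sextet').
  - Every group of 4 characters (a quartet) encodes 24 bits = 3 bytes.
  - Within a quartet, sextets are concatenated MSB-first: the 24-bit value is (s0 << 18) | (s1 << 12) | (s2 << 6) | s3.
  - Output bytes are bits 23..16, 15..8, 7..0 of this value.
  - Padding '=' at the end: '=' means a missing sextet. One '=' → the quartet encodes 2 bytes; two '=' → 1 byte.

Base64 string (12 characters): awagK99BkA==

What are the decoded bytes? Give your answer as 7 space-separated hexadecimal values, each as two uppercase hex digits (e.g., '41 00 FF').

Answer: 6B 06 A0 2B DF 41 90

Derivation:
After char 0 ('a'=26): chars_in_quartet=1 acc=0x1A bytes_emitted=0
After char 1 ('w'=48): chars_in_quartet=2 acc=0x6B0 bytes_emitted=0
After char 2 ('a'=26): chars_in_quartet=3 acc=0x1AC1A bytes_emitted=0
After char 3 ('g'=32): chars_in_quartet=4 acc=0x6B06A0 -> emit 6B 06 A0, reset; bytes_emitted=3
After char 4 ('K'=10): chars_in_quartet=1 acc=0xA bytes_emitted=3
After char 5 ('9'=61): chars_in_quartet=2 acc=0x2BD bytes_emitted=3
After char 6 ('9'=61): chars_in_quartet=3 acc=0xAF7D bytes_emitted=3
After char 7 ('B'=1): chars_in_quartet=4 acc=0x2BDF41 -> emit 2B DF 41, reset; bytes_emitted=6
After char 8 ('k'=36): chars_in_quartet=1 acc=0x24 bytes_emitted=6
After char 9 ('A'=0): chars_in_quartet=2 acc=0x900 bytes_emitted=6
Padding '==': partial quartet acc=0x900 -> emit 90; bytes_emitted=7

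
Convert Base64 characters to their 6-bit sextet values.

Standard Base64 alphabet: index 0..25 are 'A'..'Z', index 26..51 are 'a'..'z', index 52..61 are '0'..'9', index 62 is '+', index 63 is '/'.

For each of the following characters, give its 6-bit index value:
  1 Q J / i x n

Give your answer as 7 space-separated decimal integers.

'1': 0..9 range, 52 + ord('1') − ord('0') = 53
'Q': A..Z range, ord('Q') − ord('A') = 16
'J': A..Z range, ord('J') − ord('A') = 9
'/': index 63
'i': a..z range, 26 + ord('i') − ord('a') = 34
'x': a..z range, 26 + ord('x') − ord('a') = 49
'n': a..z range, 26 + ord('n') − ord('a') = 39

Answer: 53 16 9 63 34 49 39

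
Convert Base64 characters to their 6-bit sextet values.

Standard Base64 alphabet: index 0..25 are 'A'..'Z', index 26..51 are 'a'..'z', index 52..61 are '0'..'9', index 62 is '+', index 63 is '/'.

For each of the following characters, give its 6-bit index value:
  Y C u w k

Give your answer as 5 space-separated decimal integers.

Answer: 24 2 46 48 36

Derivation:
'Y': A..Z range, ord('Y') − ord('A') = 24
'C': A..Z range, ord('C') − ord('A') = 2
'u': a..z range, 26 + ord('u') − ord('a') = 46
'w': a..z range, 26 + ord('w') − ord('a') = 48
'k': a..z range, 26 + ord('k') − ord('a') = 36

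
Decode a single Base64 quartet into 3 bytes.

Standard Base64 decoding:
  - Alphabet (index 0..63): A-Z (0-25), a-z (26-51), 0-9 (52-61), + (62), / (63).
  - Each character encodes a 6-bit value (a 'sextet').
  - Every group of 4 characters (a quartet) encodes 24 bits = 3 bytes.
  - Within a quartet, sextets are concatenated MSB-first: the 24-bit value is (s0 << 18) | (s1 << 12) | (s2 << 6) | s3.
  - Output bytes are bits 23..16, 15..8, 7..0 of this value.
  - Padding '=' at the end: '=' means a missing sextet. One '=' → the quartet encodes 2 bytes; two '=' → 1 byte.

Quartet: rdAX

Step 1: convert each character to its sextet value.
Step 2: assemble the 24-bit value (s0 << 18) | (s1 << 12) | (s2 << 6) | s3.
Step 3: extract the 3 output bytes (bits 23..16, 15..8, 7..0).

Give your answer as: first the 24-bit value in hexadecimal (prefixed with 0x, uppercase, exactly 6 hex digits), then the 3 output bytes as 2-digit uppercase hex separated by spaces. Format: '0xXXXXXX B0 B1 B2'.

Sextets: r=43, d=29, A=0, X=23
24-bit: (43<<18) | (29<<12) | (0<<6) | 23
      = 0xAC0000 | 0x01D000 | 0x000000 | 0x000017
      = 0xADD017
Bytes: (v>>16)&0xFF=AD, (v>>8)&0xFF=D0, v&0xFF=17

Answer: 0xADD017 AD D0 17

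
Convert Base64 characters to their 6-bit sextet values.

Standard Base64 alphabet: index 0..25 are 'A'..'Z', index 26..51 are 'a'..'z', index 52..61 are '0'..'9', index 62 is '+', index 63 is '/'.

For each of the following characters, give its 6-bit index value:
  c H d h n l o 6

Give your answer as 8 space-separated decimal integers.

'c': a..z range, 26 + ord('c') − ord('a') = 28
'H': A..Z range, ord('H') − ord('A') = 7
'd': a..z range, 26 + ord('d') − ord('a') = 29
'h': a..z range, 26 + ord('h') − ord('a') = 33
'n': a..z range, 26 + ord('n') − ord('a') = 39
'l': a..z range, 26 + ord('l') − ord('a') = 37
'o': a..z range, 26 + ord('o') − ord('a') = 40
'6': 0..9 range, 52 + ord('6') − ord('0') = 58

Answer: 28 7 29 33 39 37 40 58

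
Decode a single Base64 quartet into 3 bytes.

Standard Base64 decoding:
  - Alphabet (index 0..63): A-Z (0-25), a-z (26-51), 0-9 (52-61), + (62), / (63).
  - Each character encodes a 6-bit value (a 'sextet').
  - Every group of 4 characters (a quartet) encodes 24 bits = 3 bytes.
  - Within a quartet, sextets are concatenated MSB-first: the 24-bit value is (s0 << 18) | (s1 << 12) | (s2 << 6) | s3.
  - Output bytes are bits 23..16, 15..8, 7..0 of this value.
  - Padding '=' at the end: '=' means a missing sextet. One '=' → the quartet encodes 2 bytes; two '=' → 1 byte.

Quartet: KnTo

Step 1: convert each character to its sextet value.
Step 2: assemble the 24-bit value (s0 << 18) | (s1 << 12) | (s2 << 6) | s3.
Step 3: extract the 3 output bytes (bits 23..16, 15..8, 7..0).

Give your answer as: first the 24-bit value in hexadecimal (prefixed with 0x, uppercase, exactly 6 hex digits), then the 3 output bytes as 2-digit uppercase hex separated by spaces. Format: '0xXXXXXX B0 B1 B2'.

Sextets: K=10, n=39, T=19, o=40
24-bit: (10<<18) | (39<<12) | (19<<6) | 40
      = 0x280000 | 0x027000 | 0x0004C0 | 0x000028
      = 0x2A74E8
Bytes: (v>>16)&0xFF=2A, (v>>8)&0xFF=74, v&0xFF=E8

Answer: 0x2A74E8 2A 74 E8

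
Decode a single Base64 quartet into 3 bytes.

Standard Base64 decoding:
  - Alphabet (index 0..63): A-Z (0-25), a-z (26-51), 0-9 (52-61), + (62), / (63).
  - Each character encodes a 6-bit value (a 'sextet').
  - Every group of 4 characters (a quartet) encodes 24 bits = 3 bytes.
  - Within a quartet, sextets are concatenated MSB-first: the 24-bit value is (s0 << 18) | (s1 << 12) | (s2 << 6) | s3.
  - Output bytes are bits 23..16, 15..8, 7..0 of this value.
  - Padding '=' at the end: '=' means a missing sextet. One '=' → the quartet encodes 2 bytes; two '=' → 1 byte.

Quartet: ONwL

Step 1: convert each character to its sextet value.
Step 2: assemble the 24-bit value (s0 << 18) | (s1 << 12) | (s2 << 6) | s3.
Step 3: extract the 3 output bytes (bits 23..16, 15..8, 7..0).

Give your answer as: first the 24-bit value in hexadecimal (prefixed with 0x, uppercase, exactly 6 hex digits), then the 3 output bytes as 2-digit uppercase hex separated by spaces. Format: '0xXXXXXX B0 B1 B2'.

Sextets: O=14, N=13, w=48, L=11
24-bit: (14<<18) | (13<<12) | (48<<6) | 11
      = 0x380000 | 0x00D000 | 0x000C00 | 0x00000B
      = 0x38DC0B
Bytes: (v>>16)&0xFF=38, (v>>8)&0xFF=DC, v&0xFF=0B

Answer: 0x38DC0B 38 DC 0B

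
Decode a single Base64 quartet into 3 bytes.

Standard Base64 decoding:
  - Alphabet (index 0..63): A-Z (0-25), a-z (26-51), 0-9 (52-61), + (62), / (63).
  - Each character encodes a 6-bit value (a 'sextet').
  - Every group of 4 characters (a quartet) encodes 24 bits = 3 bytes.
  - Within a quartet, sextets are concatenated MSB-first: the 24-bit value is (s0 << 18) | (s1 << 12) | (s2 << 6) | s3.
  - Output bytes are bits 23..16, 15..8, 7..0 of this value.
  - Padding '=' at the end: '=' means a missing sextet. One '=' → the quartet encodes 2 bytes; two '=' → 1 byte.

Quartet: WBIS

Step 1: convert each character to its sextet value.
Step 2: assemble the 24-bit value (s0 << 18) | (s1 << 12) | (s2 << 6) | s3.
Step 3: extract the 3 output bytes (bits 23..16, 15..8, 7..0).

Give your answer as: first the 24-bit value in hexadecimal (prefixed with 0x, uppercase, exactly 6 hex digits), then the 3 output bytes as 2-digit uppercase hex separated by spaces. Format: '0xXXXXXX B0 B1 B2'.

Sextets: W=22, B=1, I=8, S=18
24-bit: (22<<18) | (1<<12) | (8<<6) | 18
      = 0x580000 | 0x001000 | 0x000200 | 0x000012
      = 0x581212
Bytes: (v>>16)&0xFF=58, (v>>8)&0xFF=12, v&0xFF=12

Answer: 0x581212 58 12 12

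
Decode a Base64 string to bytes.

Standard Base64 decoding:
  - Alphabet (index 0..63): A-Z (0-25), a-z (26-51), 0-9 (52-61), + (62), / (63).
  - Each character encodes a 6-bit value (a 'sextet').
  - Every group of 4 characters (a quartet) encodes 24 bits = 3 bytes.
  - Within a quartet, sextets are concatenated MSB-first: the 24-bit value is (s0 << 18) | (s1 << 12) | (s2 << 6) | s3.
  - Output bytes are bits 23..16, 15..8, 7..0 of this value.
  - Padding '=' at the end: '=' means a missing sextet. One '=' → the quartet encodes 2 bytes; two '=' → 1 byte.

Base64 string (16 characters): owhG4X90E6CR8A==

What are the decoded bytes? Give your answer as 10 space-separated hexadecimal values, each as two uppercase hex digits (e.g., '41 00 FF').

After char 0 ('o'=40): chars_in_quartet=1 acc=0x28 bytes_emitted=0
After char 1 ('w'=48): chars_in_quartet=2 acc=0xA30 bytes_emitted=0
After char 2 ('h'=33): chars_in_quartet=3 acc=0x28C21 bytes_emitted=0
After char 3 ('G'=6): chars_in_quartet=4 acc=0xA30846 -> emit A3 08 46, reset; bytes_emitted=3
After char 4 ('4'=56): chars_in_quartet=1 acc=0x38 bytes_emitted=3
After char 5 ('X'=23): chars_in_quartet=2 acc=0xE17 bytes_emitted=3
After char 6 ('9'=61): chars_in_quartet=3 acc=0x385FD bytes_emitted=3
After char 7 ('0'=52): chars_in_quartet=4 acc=0xE17F74 -> emit E1 7F 74, reset; bytes_emitted=6
After char 8 ('E'=4): chars_in_quartet=1 acc=0x4 bytes_emitted=6
After char 9 ('6'=58): chars_in_quartet=2 acc=0x13A bytes_emitted=6
After char 10 ('C'=2): chars_in_quartet=3 acc=0x4E82 bytes_emitted=6
After char 11 ('R'=17): chars_in_quartet=4 acc=0x13A091 -> emit 13 A0 91, reset; bytes_emitted=9
After char 12 ('8'=60): chars_in_quartet=1 acc=0x3C bytes_emitted=9
After char 13 ('A'=0): chars_in_quartet=2 acc=0xF00 bytes_emitted=9
Padding '==': partial quartet acc=0xF00 -> emit F0; bytes_emitted=10

Answer: A3 08 46 E1 7F 74 13 A0 91 F0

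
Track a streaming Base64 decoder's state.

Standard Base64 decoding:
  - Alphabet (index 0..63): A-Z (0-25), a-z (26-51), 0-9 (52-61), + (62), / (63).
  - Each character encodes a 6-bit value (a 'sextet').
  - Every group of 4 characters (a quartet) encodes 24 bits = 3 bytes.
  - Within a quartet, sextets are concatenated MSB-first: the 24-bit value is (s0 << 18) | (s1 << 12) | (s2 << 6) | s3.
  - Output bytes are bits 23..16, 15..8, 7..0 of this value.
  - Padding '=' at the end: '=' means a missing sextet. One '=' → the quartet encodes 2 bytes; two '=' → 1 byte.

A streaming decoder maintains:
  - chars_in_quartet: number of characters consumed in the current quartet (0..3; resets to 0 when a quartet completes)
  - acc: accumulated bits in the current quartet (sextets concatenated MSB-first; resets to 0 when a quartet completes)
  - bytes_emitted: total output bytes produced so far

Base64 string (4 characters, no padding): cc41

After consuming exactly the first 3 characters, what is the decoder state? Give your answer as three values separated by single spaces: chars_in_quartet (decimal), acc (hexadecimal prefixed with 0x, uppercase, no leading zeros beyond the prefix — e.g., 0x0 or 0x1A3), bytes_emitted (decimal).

Answer: 3 0x1C738 0

Derivation:
After char 0 ('c'=28): chars_in_quartet=1 acc=0x1C bytes_emitted=0
After char 1 ('c'=28): chars_in_quartet=2 acc=0x71C bytes_emitted=0
After char 2 ('4'=56): chars_in_quartet=3 acc=0x1C738 bytes_emitted=0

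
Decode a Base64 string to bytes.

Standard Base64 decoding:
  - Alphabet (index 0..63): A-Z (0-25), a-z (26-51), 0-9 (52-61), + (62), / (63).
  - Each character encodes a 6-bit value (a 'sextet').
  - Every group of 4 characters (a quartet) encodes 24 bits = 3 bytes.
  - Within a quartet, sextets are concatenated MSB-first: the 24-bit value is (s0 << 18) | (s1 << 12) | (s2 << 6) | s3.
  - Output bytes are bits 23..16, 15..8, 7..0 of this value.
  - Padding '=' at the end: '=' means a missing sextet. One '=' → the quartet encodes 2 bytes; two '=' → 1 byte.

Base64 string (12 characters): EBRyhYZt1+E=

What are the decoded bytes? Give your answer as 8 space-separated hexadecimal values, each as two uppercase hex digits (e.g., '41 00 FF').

After char 0 ('E'=4): chars_in_quartet=1 acc=0x4 bytes_emitted=0
After char 1 ('B'=1): chars_in_quartet=2 acc=0x101 bytes_emitted=0
After char 2 ('R'=17): chars_in_quartet=3 acc=0x4051 bytes_emitted=0
After char 3 ('y'=50): chars_in_quartet=4 acc=0x101472 -> emit 10 14 72, reset; bytes_emitted=3
After char 4 ('h'=33): chars_in_quartet=1 acc=0x21 bytes_emitted=3
After char 5 ('Y'=24): chars_in_quartet=2 acc=0x858 bytes_emitted=3
After char 6 ('Z'=25): chars_in_quartet=3 acc=0x21619 bytes_emitted=3
After char 7 ('t'=45): chars_in_quartet=4 acc=0x85866D -> emit 85 86 6D, reset; bytes_emitted=6
After char 8 ('1'=53): chars_in_quartet=1 acc=0x35 bytes_emitted=6
After char 9 ('+'=62): chars_in_quartet=2 acc=0xD7E bytes_emitted=6
After char 10 ('E'=4): chars_in_quartet=3 acc=0x35F84 bytes_emitted=6
Padding '=': partial quartet acc=0x35F84 -> emit D7 E1; bytes_emitted=8

Answer: 10 14 72 85 86 6D D7 E1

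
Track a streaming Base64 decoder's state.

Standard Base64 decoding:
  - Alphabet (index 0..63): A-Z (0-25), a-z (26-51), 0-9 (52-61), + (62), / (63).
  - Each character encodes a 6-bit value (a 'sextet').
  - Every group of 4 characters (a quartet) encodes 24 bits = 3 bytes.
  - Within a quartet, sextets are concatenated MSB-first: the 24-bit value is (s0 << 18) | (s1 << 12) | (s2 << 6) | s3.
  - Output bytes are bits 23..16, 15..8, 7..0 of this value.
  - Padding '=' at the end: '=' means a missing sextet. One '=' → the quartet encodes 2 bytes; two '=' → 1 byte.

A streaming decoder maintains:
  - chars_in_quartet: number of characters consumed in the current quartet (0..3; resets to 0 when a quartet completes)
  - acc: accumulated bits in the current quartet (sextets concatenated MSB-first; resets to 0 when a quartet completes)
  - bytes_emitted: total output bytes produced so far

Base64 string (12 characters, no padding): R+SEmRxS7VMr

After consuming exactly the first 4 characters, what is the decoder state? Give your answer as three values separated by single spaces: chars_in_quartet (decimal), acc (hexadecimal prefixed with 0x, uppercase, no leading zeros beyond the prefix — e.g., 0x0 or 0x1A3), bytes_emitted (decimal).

Answer: 0 0x0 3

Derivation:
After char 0 ('R'=17): chars_in_quartet=1 acc=0x11 bytes_emitted=0
After char 1 ('+'=62): chars_in_quartet=2 acc=0x47E bytes_emitted=0
After char 2 ('S'=18): chars_in_quartet=3 acc=0x11F92 bytes_emitted=0
After char 3 ('E'=4): chars_in_quartet=4 acc=0x47E484 -> emit 47 E4 84, reset; bytes_emitted=3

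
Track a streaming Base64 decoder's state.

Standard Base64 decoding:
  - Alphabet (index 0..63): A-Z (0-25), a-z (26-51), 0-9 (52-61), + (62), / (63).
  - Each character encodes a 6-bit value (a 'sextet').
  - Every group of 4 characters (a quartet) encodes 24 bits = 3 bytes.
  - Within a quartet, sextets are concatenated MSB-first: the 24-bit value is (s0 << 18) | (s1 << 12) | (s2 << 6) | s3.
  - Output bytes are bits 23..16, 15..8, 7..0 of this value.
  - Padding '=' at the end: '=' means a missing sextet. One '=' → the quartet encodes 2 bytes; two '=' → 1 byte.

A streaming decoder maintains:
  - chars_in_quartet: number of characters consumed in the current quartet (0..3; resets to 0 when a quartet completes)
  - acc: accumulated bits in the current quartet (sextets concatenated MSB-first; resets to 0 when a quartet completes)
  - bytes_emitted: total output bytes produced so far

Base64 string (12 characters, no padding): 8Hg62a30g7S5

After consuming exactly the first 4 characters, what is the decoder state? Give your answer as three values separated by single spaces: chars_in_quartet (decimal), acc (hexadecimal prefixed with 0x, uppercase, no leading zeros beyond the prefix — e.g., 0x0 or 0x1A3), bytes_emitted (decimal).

After char 0 ('8'=60): chars_in_quartet=1 acc=0x3C bytes_emitted=0
After char 1 ('H'=7): chars_in_quartet=2 acc=0xF07 bytes_emitted=0
After char 2 ('g'=32): chars_in_quartet=3 acc=0x3C1E0 bytes_emitted=0
After char 3 ('6'=58): chars_in_quartet=4 acc=0xF0783A -> emit F0 78 3A, reset; bytes_emitted=3

Answer: 0 0x0 3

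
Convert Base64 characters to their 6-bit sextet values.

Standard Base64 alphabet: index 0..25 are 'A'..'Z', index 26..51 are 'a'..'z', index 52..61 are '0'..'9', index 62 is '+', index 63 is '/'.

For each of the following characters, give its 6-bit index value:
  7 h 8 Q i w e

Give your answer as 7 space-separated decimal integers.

Answer: 59 33 60 16 34 48 30

Derivation:
'7': 0..9 range, 52 + ord('7') − ord('0') = 59
'h': a..z range, 26 + ord('h') − ord('a') = 33
'8': 0..9 range, 52 + ord('8') − ord('0') = 60
'Q': A..Z range, ord('Q') − ord('A') = 16
'i': a..z range, 26 + ord('i') − ord('a') = 34
'w': a..z range, 26 + ord('w') − ord('a') = 48
'e': a..z range, 26 + ord('e') − ord('a') = 30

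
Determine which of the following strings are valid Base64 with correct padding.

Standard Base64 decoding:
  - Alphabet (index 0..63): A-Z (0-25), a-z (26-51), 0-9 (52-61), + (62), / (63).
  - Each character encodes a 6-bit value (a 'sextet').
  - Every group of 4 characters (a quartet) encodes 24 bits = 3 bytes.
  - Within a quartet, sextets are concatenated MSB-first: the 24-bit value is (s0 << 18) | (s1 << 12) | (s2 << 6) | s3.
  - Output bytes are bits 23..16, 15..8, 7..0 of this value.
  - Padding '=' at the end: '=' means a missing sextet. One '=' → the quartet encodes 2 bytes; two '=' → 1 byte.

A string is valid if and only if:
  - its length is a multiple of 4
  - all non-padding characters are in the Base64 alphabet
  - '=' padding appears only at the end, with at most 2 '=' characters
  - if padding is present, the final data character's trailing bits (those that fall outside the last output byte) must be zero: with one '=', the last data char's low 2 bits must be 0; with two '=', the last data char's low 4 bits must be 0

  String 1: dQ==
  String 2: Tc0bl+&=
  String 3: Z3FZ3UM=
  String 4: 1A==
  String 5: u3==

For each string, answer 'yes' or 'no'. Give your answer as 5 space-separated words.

Answer: yes no yes yes no

Derivation:
String 1: 'dQ==' → valid
String 2: 'Tc0bl+&=' → invalid (bad char(s): ['&'])
String 3: 'Z3FZ3UM=' → valid
String 4: '1A==' → valid
String 5: 'u3==' → invalid (bad trailing bits)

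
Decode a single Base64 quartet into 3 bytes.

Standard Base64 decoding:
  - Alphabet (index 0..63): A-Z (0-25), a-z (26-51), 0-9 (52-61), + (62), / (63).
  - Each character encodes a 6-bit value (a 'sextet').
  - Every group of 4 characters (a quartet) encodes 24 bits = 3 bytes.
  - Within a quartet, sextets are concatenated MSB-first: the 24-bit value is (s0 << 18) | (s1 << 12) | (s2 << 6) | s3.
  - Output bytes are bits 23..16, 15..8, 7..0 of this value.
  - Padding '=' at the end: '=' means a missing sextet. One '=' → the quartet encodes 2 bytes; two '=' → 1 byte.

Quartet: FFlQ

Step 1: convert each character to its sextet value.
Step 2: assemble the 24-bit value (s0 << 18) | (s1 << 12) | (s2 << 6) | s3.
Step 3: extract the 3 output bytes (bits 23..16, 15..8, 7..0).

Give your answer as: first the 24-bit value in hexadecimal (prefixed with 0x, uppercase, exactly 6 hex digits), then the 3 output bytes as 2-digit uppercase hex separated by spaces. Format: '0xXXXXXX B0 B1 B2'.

Sextets: F=5, F=5, l=37, Q=16
24-bit: (5<<18) | (5<<12) | (37<<6) | 16
      = 0x140000 | 0x005000 | 0x000940 | 0x000010
      = 0x145950
Bytes: (v>>16)&0xFF=14, (v>>8)&0xFF=59, v&0xFF=50

Answer: 0x145950 14 59 50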